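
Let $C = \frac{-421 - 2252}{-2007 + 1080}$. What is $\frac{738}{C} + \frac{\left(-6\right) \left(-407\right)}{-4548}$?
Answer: $\frac{6388637}{25014} \approx 255.4$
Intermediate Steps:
$C = \frac{297}{103}$ ($C = - \frac{2673}{-927} = \left(-2673\right) \left(- \frac{1}{927}\right) = \frac{297}{103} \approx 2.8835$)
$\frac{738}{C} + \frac{\left(-6\right) \left(-407\right)}{-4548} = \frac{738}{\frac{297}{103}} + \frac{\left(-6\right) \left(-407\right)}{-4548} = 738 \cdot \frac{103}{297} + 2442 \left(- \frac{1}{4548}\right) = \frac{8446}{33} - \frac{407}{758} = \frac{6388637}{25014}$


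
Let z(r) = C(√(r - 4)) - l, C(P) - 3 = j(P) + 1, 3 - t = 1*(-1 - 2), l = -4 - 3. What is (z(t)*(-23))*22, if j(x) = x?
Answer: -5566 - 506*√2 ≈ -6281.6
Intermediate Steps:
l = -7
t = 6 (t = 3 - (-1 - 2) = 3 - (-3) = 3 - 1*(-3) = 3 + 3 = 6)
C(P) = 4 + P (C(P) = 3 + (P + 1) = 3 + (1 + P) = 4 + P)
z(r) = 11 + √(-4 + r) (z(r) = (4 + √(r - 4)) - 1*(-7) = (4 + √(-4 + r)) + 7 = 11 + √(-4 + r))
(z(t)*(-23))*22 = ((11 + √(-4 + 6))*(-23))*22 = ((11 + √2)*(-23))*22 = (-253 - 23*√2)*22 = -5566 - 506*√2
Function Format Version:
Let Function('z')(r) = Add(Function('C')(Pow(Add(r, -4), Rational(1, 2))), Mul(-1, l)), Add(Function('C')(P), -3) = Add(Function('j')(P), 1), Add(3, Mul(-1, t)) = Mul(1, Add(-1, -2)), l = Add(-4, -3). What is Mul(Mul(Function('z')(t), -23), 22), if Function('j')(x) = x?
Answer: Add(-5566, Mul(-506, Pow(2, Rational(1, 2)))) ≈ -6281.6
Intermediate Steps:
l = -7
t = 6 (t = Add(3, Mul(-1, Mul(1, Add(-1, -2)))) = Add(3, Mul(-1, Mul(1, -3))) = Add(3, Mul(-1, -3)) = Add(3, 3) = 6)
Function('C')(P) = Add(4, P) (Function('C')(P) = Add(3, Add(P, 1)) = Add(3, Add(1, P)) = Add(4, P))
Function('z')(r) = Add(11, Pow(Add(-4, r), Rational(1, 2))) (Function('z')(r) = Add(Add(4, Pow(Add(r, -4), Rational(1, 2))), Mul(-1, -7)) = Add(Add(4, Pow(Add(-4, r), Rational(1, 2))), 7) = Add(11, Pow(Add(-4, r), Rational(1, 2))))
Mul(Mul(Function('z')(t), -23), 22) = Mul(Mul(Add(11, Pow(Add(-4, 6), Rational(1, 2))), -23), 22) = Mul(Mul(Add(11, Pow(2, Rational(1, 2))), -23), 22) = Mul(Add(-253, Mul(-23, Pow(2, Rational(1, 2)))), 22) = Add(-5566, Mul(-506, Pow(2, Rational(1, 2))))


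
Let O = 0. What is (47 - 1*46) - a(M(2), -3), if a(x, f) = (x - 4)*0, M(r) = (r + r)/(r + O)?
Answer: 1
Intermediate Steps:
M(r) = 2 (M(r) = (r + r)/(r + 0) = (2*r)/r = 2)
a(x, f) = 0 (a(x, f) = (-4 + x)*0 = 0)
(47 - 1*46) - a(M(2), -3) = (47 - 1*46) - 1*0 = (47 - 46) + 0 = 1 + 0 = 1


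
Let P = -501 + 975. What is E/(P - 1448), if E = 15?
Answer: -15/974 ≈ -0.015400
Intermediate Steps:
P = 474
E/(P - 1448) = 15/(474 - 1448) = 15/(-974) = 15*(-1/974) = -15/974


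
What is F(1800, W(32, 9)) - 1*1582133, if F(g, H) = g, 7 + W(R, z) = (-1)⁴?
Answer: -1580333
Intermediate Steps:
W(R, z) = -6 (W(R, z) = -7 + (-1)⁴ = -7 + 1 = -6)
F(1800, W(32, 9)) - 1*1582133 = 1800 - 1*1582133 = 1800 - 1582133 = -1580333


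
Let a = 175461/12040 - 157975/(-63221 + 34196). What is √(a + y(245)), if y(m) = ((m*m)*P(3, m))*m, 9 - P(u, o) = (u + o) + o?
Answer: I*√20894001180693693990/54180 ≈ 84367.0*I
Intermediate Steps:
P(u, o) = 9 - u - 2*o (P(u, o) = 9 - ((u + o) + o) = 9 - ((o + u) + o) = 9 - (u + 2*o) = 9 + (-u - 2*o) = 9 - u - 2*o)
y(m) = m³*(6 - 2*m) (y(m) = ((m*m)*(9 - 1*3 - 2*m))*m = (m²*(9 - 3 - 2*m))*m = (m²*(6 - 2*m))*m = m³*(6 - 2*m))
a = 6506767/325080 (a = 175461*(1/12040) - 157975/(-29025) = 175461/12040 - 157975*(-1/29025) = 175461/12040 + 6319/1161 = 6506767/325080 ≈ 20.016)
√(a + y(245)) = √(6506767/325080 + 2*245³*(3 - 1*245)) = √(6506767/325080 + 2*14706125*(3 - 245)) = √(6506767/325080 + 2*14706125*(-242)) = √(6506767/325080 - 7117764500) = √(-2313842877153233/325080) = I*√20894001180693693990/54180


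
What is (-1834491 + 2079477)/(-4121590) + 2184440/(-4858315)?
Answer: -92668956529/182036204735 ≈ -0.50907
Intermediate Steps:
(-1834491 + 2079477)/(-4121590) + 2184440/(-4858315) = 244986*(-1/4121590) + 2184440*(-1/4858315) = -122493/2060795 - 436888/971663 = -92668956529/182036204735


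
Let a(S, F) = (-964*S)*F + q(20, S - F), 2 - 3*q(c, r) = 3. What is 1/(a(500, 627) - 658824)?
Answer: -3/908618473 ≈ -3.3017e-9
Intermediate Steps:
q(c, r) = -1/3 (q(c, r) = 2/3 - 1/3*3 = 2/3 - 1 = -1/3)
a(S, F) = -1/3 - 964*F*S (a(S, F) = (-964*S)*F - 1/3 = -964*F*S - 1/3 = -1/3 - 964*F*S)
1/(a(500, 627) - 658824) = 1/((-1/3 - 964*627*500) - 658824) = 1/((-1/3 - 302214000) - 658824) = 1/(-906642001/3 - 658824) = 1/(-908618473/3) = -3/908618473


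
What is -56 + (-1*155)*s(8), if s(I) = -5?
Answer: 719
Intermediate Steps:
-56 + (-1*155)*s(8) = -56 - 1*155*(-5) = -56 - 155*(-5) = -56 + 775 = 719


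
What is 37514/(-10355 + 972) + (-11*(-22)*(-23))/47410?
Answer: -83216569/20220365 ≈ -4.1155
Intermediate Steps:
37514/(-10355 + 972) + (-11*(-22)*(-23))/47410 = 37514/(-9383) + (242*(-23))*(1/47410) = 37514*(-1/9383) - 5566*1/47410 = -37514/9383 - 253/2155 = -83216569/20220365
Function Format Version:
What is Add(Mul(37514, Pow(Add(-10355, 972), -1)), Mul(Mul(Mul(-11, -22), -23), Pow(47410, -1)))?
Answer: Rational(-83216569, 20220365) ≈ -4.1155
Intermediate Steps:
Add(Mul(37514, Pow(Add(-10355, 972), -1)), Mul(Mul(Mul(-11, -22), -23), Pow(47410, -1))) = Add(Mul(37514, Pow(-9383, -1)), Mul(Mul(242, -23), Rational(1, 47410))) = Add(Mul(37514, Rational(-1, 9383)), Mul(-5566, Rational(1, 47410))) = Add(Rational(-37514, 9383), Rational(-253, 2155)) = Rational(-83216569, 20220365)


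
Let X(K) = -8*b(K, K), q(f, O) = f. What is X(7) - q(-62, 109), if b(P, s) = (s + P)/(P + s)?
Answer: 54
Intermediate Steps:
b(P, s) = 1 (b(P, s) = (P + s)/(P + s) = 1)
X(K) = -8 (X(K) = -8*1 = -8)
X(7) - q(-62, 109) = -8 - 1*(-62) = -8 + 62 = 54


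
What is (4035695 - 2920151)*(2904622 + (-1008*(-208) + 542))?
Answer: 3474727686432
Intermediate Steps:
(4035695 - 2920151)*(2904622 + (-1008*(-208) + 542)) = 1115544*(2904622 + (209664 + 542)) = 1115544*(2904622 + 210206) = 1115544*3114828 = 3474727686432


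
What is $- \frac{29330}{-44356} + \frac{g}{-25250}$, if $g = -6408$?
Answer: $\frac{256203937}{279997250} \approx 0.91502$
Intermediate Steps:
$- \frac{29330}{-44356} + \frac{g}{-25250} = - \frac{29330}{-44356} - \frac{6408}{-25250} = \left(-29330\right) \left(- \frac{1}{44356}\right) - - \frac{3204}{12625} = \frac{14665}{22178} + \frac{3204}{12625} = \frac{256203937}{279997250}$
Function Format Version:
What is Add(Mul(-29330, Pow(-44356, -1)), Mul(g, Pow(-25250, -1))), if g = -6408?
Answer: Rational(256203937, 279997250) ≈ 0.91502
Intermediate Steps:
Add(Mul(-29330, Pow(-44356, -1)), Mul(g, Pow(-25250, -1))) = Add(Mul(-29330, Pow(-44356, -1)), Mul(-6408, Pow(-25250, -1))) = Add(Mul(-29330, Rational(-1, 44356)), Mul(-6408, Rational(-1, 25250))) = Add(Rational(14665, 22178), Rational(3204, 12625)) = Rational(256203937, 279997250)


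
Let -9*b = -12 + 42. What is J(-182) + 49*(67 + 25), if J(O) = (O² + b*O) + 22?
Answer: 114782/3 ≈ 38261.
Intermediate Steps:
b = -10/3 (b = -(-12 + 42)/9 = -⅑*30 = -10/3 ≈ -3.3333)
J(O) = 22 + O² - 10*O/3 (J(O) = (O² - 10*O/3) + 22 = 22 + O² - 10*O/3)
J(-182) + 49*(67 + 25) = (22 + (-182)² - 10/3*(-182)) + 49*(67 + 25) = (22 + 33124 + 1820/3) + 49*92 = 101258/3 + 4508 = 114782/3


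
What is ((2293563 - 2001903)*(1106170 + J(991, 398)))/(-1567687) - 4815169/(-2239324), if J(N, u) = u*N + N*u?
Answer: -1237661115756382937/3510559123588 ≈ -3.5255e+5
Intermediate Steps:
J(N, u) = 2*N*u (J(N, u) = N*u + N*u = 2*N*u)
((2293563 - 2001903)*(1106170 + J(991, 398)))/(-1567687) - 4815169/(-2239324) = ((2293563 - 2001903)*(1106170 + 2*991*398))/(-1567687) - 4815169/(-2239324) = (291660*(1106170 + 788836))*(-1/1567687) - 4815169*(-1/2239324) = (291660*1895006)*(-1/1567687) + 4815169/2239324 = 552697449960*(-1/1567687) + 4815169/2239324 = -552697449960/1567687 + 4815169/2239324 = -1237661115756382937/3510559123588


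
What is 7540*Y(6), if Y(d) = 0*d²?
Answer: 0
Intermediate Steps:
Y(d) = 0
7540*Y(6) = 7540*0 = 0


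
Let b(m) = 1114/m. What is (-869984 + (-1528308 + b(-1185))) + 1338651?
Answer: -1255675699/1185 ≈ -1.0596e+6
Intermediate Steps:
(-869984 + (-1528308 + b(-1185))) + 1338651 = (-869984 + (-1528308 + 1114/(-1185))) + 1338651 = (-869984 + (-1528308 + 1114*(-1/1185))) + 1338651 = (-869984 + (-1528308 - 1114/1185)) + 1338651 = (-869984 - 1811046094/1185) + 1338651 = -2841977134/1185 + 1338651 = -1255675699/1185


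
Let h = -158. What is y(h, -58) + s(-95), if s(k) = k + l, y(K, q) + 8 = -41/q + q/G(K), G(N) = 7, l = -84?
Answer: -78999/406 ≈ -194.58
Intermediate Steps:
y(K, q) = -8 - 41/q + q/7 (y(K, q) = -8 + (-41/q + q/7) = -8 - 41/q + q/7)
s(k) = -84 + k (s(k) = k - 84 = -84 + k)
y(h, -58) + s(-95) = (-8 - 41/(-58) + (⅐)*(-58)) + (-84 - 95) = (-8 - 41*(-1/58) - 58/7) - 179 = (-8 + 41/58 - 58/7) - 179 = -6325/406 - 179 = -78999/406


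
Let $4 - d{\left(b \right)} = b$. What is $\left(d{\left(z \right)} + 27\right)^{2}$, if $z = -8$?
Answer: $1521$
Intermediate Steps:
$d{\left(b \right)} = 4 - b$
$\left(d{\left(z \right)} + 27\right)^{2} = \left(\left(4 - -8\right) + 27\right)^{2} = \left(\left(4 + 8\right) + 27\right)^{2} = \left(12 + 27\right)^{2} = 39^{2} = 1521$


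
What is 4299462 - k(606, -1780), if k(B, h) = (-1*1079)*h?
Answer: 2378842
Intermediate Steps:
k(B, h) = -1079*h
4299462 - k(606, -1780) = 4299462 - (-1079)*(-1780) = 4299462 - 1*1920620 = 4299462 - 1920620 = 2378842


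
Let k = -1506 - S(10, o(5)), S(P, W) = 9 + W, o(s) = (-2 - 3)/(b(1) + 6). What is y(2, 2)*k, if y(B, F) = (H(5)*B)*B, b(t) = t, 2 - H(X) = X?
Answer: 127200/7 ≈ 18171.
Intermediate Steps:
H(X) = 2 - X
o(s) = -5/7 (o(s) = (-2 - 3)/(1 + 6) = -5/7)
y(B, F) = -3*B**2 (y(B, F) = ((2 - 1*5)*B)*B = ((2 - 5)*B)*B = (-3*B)*B = -3*B**2)
k = -10600/7 (k = -1506 - (9 - 5/7) = -1506 - 1*58/7 = -1506 - 58/7 = -10600/7 ≈ -1514.3)
y(2, 2)*k = -3*2**2*(-10600/7) = -3*4*(-10600/7) = -12*(-10600/7) = 127200/7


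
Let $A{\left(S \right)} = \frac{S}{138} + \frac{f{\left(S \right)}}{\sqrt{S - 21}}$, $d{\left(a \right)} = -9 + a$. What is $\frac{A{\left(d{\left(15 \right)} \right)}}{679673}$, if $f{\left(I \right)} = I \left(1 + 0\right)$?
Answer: $\frac{1}{15632479} - \frac{2 i \sqrt{15}}{3398365} \approx 6.3969 \cdot 10^{-8} - 2.2793 \cdot 10^{-6} i$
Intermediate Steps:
$f{\left(I \right)} = I$ ($f{\left(I \right)} = I 1 = I$)
$A{\left(S \right)} = \frac{S}{138} + \frac{S}{\sqrt{-21 + S}}$ ($A{\left(S \right)} = \frac{S}{138} + \frac{S}{\sqrt{S - 21}} = S \frac{1}{138} + \frac{S}{\sqrt{-21 + S}} = \frac{S}{138} + \frac{S}{\sqrt{-21 + S}}$)
$\frac{A{\left(d{\left(15 \right)} \right)}}{679673} = \frac{\frac{-9 + 15}{138} + \frac{-9 + 15}{\sqrt{-21 + \left(-9 + 15\right)}}}{679673} = \left(\frac{1}{138} \cdot 6 + \frac{6}{\sqrt{-21 + 6}}\right) \frac{1}{679673} = \left(\frac{1}{23} + \frac{6}{i \sqrt{15}}\right) \frac{1}{679673} = \left(\frac{1}{23} + 6 \left(- \frac{i \sqrt{15}}{15}\right)\right) \frac{1}{679673} = \left(\frac{1}{23} - \frac{2 i \sqrt{15}}{5}\right) \frac{1}{679673} = \frac{1}{15632479} - \frac{2 i \sqrt{15}}{3398365}$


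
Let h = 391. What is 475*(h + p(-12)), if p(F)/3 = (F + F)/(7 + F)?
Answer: 192565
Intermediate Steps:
p(F) = 6*F/(7 + F) (p(F) = 3*((F + F)/(7 + F)) = 3*((2*F)/(7 + F)) = 3*(2*F/(7 + F)) = 6*F/(7 + F))
475*(h + p(-12)) = 475*(391 + 6*(-12)/(7 - 12)) = 475*(391 + 6*(-12)/(-5)) = 475*(391 + 6*(-12)*(-⅕)) = 475*(391 + 72/5) = 475*(2027/5) = 192565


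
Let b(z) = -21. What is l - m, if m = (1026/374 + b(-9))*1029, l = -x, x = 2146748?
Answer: -397928870/187 ≈ -2.1280e+6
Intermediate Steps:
l = -2146748 (l = -1*2146748 = -2146748)
m = -3513006/187 (m = (1026/374 - 21)*1029 = (1026*(1/374) - 21)*1029 = (513/187 - 21)*1029 = -3414/187*1029 = -3513006/187 ≈ -18786.)
l - m = -2146748 - 1*(-3513006/187) = -2146748 + 3513006/187 = -397928870/187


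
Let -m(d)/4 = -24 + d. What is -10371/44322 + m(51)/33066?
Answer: -6439153/27139838 ≈ -0.23726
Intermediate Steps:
m(d) = 96 - 4*d (m(d) = -4*(-24 + d) = 96 - 4*d)
-10371/44322 + m(51)/33066 = -10371/44322 + (96 - 4*51)/33066 = -10371*1/44322 + (96 - 204)*(1/33066) = -3457/14774 - 108*1/33066 = -3457/14774 - 6/1837 = -6439153/27139838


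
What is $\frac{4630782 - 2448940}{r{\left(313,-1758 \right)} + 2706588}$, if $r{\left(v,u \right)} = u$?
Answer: $\frac{1090921}{1352415} \approx 0.80665$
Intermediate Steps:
$\frac{4630782 - 2448940}{r{\left(313,-1758 \right)} + 2706588} = \frac{4630782 - 2448940}{-1758 + 2706588} = \frac{2181842}{2704830} = 2181842 \cdot \frac{1}{2704830} = \frac{1090921}{1352415}$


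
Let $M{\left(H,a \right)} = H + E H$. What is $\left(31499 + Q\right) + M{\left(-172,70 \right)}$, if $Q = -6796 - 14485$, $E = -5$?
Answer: $10906$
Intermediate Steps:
$Q = -21281$ ($Q = -6796 - 14485 = -21281$)
$M{\left(H,a \right)} = - 4 H$ ($M{\left(H,a \right)} = H - 5 H = - 4 H$)
$\left(31499 + Q\right) + M{\left(-172,70 \right)} = \left(31499 - 21281\right) - -688 = 10218 + 688 = 10906$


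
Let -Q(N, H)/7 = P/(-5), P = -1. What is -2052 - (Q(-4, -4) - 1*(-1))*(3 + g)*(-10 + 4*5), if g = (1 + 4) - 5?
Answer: -2040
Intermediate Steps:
g = 0 (g = 5 - 5 = 0)
Q(N, H) = -7/5 (Q(N, H) = -(-7)/(-5) = -(-7)*(-1)/5 = -7*⅕ = -7/5)
-2052 - (Q(-4, -4) - 1*(-1))*(3 + g)*(-10 + 4*5) = -2052 - (-7/5 - 1*(-1))*(3 + 0)*(-10 + 4*5) = -2052 - (-7/5 + 1)*3*(-10 + 20) = -2052 - (-⅖*3)*10 = -2052 - (-6)*10/5 = -2052 - 1*(-12) = -2052 + 12 = -2040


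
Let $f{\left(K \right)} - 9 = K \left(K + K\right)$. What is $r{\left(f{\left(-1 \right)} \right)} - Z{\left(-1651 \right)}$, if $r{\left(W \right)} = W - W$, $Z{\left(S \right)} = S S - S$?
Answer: $-2727452$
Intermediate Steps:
$Z{\left(S \right)} = S^{2} - S$
$f{\left(K \right)} = 9 + 2 K^{2}$ ($f{\left(K \right)} = 9 + K \left(K + K\right) = 9 + K 2 K = 9 + 2 K^{2}$)
$r{\left(W \right)} = 0$
$r{\left(f{\left(-1 \right)} \right)} - Z{\left(-1651 \right)} = 0 - - 1651 \left(-1 - 1651\right) = 0 - \left(-1651\right) \left(-1652\right) = 0 - 2727452 = -2727452$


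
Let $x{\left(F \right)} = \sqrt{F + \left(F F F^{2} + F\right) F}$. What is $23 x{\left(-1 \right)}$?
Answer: $23 i \approx 23.0 i$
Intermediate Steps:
$x{\left(F \right)} = \sqrt{F + F \left(F + F^{4}\right)}$ ($x{\left(F \right)} = \sqrt{F + \left(F F^{3} + F\right) F} = \sqrt{F + \left(F^{4} + F\right) F} = \sqrt{F + \left(F + F^{4}\right) F} = \sqrt{F + F \left(F + F^{4}\right)}$)
$23 x{\left(-1 \right)} = 23 \sqrt{- (1 - 1 + \left(-1\right)^{4})} = 23 \sqrt{- (1 - 1 + 1)} = 23 \sqrt{\left(-1\right) 1} = 23 \sqrt{-1} = 23 i$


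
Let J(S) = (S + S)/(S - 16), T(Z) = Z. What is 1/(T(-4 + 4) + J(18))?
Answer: 1/18 ≈ 0.055556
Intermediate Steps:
J(S) = 2*S/(-16 + S) (J(S) = (2*S)/(-16 + S) = 2*S/(-16 + S))
1/(T(-4 + 4) + J(18)) = 1/((-4 + 4) + 2*18/(-16 + 18)) = 1/(0 + 2*18/2) = 1/(0 + 2*18*(½)) = 1/(0 + 18) = 1/18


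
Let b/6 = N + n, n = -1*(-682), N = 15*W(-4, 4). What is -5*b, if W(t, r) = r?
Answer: -22260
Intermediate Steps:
N = 60 (N = 15*4 = 60)
n = 682
b = 4452 (b = 6*(60 + 682) = 6*742 = 4452)
-5*b = -5*4452 = -22260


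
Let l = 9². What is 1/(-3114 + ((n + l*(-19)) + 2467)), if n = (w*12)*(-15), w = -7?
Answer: -1/926 ≈ -0.0010799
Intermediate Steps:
l = 81
n = 1260 (n = -7*12*(-15) = -84*(-15) = 1260)
1/(-3114 + ((n + l*(-19)) + 2467)) = 1/(-3114 + ((1260 + 81*(-19)) + 2467)) = 1/(-3114 + ((1260 - 1539) + 2467)) = 1/(-3114 + (-279 + 2467)) = 1/(-3114 + 2188) = 1/(-926) = -1/926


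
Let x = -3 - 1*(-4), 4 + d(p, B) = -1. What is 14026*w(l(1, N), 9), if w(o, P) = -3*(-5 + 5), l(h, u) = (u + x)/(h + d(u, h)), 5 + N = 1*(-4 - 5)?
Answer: 0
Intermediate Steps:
d(p, B) = -5 (d(p, B) = -4 - 1 = -5)
N = -14 (N = -5 + 1*(-4 - 5) = -5 + 1*(-9) = -5 - 9 = -14)
x = 1 (x = -3 + 4 = 1)
l(h, u) = (1 + u)/(-5 + h) (l(h, u) = (u + 1)/(h - 5) = (1 + u)/(-5 + h))
w(o, P) = 0 (w(o, P) = -3*0 = 0)
14026*w(l(1, N), 9) = 14026*0 = 0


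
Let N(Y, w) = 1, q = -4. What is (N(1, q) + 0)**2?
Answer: 1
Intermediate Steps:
(N(1, q) + 0)**2 = (1 + 0)**2 = 1**2 = 1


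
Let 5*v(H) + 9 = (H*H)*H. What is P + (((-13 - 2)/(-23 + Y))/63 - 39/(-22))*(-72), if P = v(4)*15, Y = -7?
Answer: 2833/77 ≈ 36.792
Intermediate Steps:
v(H) = -9/5 + H³/5 (v(H) = -9/5 + ((H*H)*H)/5 = -9/5 + (H²*H)/5 = -9/5 + H³/5)
P = 165 (P = (-9/5 + (⅕)*4³)*15 = (-9/5 + (⅕)*64)*15 = (-9/5 + 64/5)*15 = 11*15 = 165)
P + (((-13 - 2)/(-23 + Y))/63 - 39/(-22))*(-72) = 165 + (((-13 - 2)/(-23 - 7))/63 - 39/(-22))*(-72) = 165 + (-15/(-30)*(1/63) - 39*(-1/22))*(-72) = 165 + (-15*(-1/30)*(1/63) + 39/22)*(-72) = 165 + ((½)*(1/63) + 39/22)*(-72) = 165 + (1/126 + 39/22)*(-72) = 165 + (1234/693)*(-72) = 165 - 9872/77 = 2833/77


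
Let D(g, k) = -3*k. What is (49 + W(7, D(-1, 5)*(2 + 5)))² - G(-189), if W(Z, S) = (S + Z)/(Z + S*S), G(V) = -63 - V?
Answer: 1412107081/620944 ≈ 2274.1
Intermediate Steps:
W(Z, S) = (S + Z)/(Z + S²)
(49 + W(7, D(-1, 5)*(2 + 5)))² - G(-189) = (49 + ((-3*5)*(2 + 5) + 7)/(7 + ((-3*5)*(2 + 5))²))² - (-63 - 1*(-189)) = (49 + (-15*7 + 7)/(7 + (-15*7)²))² - (-63 + 189) = (49 + (-105 + 7)/(7 + (-105)²))² - 1*126 = (49 - 98/(7 + 11025))² - 126 = (49 - 98/11032)² - 126 = (49 + (1/11032)*(-98))² - 126 = (49 - 7/788)² - 126 = (38605/788)² - 126 = 1490346025/620944 - 126 = 1412107081/620944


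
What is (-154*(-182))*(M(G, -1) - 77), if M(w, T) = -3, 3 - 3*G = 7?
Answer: -2242240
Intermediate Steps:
G = -4/3 (G = 1 - ⅓*7 = 1 - 7/3 = -4/3 ≈ -1.3333)
(-154*(-182))*(M(G, -1) - 77) = (-154*(-182))*(-3 - 77) = 28028*(-80) = -2242240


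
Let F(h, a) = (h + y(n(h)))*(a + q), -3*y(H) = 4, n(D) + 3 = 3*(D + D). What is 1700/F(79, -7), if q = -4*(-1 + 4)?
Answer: -5100/4427 ≈ -1.1520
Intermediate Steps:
n(D) = -3 + 6*D (n(D) = -3 + 3*(D + D) = -3 + 3*(2*D) = -3 + 6*D)
q = -12 (q = -4*3 = -12)
y(H) = -4/3 (y(H) = -⅓*4 = -4/3)
F(h, a) = (-12 + a)*(-4/3 + h) (F(h, a) = (h - 4/3)*(a - 12) = (-4/3 + h)*(-12 + a) = (-12 + a)*(-4/3 + h))
1700/F(79, -7) = 1700/(16 - 12*79 - 4/3*(-7) - 7*79) = 1700/(16 - 948 + 28/3 - 553) = 1700/(-4427/3) = 1700*(-3/4427) = -5100/4427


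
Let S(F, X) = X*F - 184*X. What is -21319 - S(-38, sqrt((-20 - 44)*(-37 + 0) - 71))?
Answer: -21319 + 222*sqrt(2297) ≈ -10679.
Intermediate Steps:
S(F, X) = -184*X + F*X (S(F, X) = F*X - 184*X = -184*X + F*X)
-21319 - S(-38, sqrt((-20 - 44)*(-37 + 0) - 71)) = -21319 - sqrt((-20 - 44)*(-37 + 0) - 71)*(-184 - 38) = -21319 - sqrt(-64*(-37) - 71)*(-222) = -21319 - sqrt(2368 - 71)*(-222) = -21319 - sqrt(2297)*(-222) = -21319 - (-222)*sqrt(2297) = -21319 + 222*sqrt(2297)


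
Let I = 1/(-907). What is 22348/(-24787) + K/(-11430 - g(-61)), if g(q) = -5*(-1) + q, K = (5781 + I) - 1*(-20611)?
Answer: -823886718205/255708095566 ≈ -3.2220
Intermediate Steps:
I = -1/907 ≈ -0.0011025
K = 23937543/907 (K = (5781 - 1/907) - 1*(-20611) = 5243366/907 + 20611 = 23937543/907 ≈ 26392.)
g(q) = 5 + q
22348/(-24787) + K/(-11430 - g(-61)) = 22348/(-24787) + 23937543/(907*(-11430 - (5 - 61))) = 22348*(-1/24787) + 23937543/(907*(-11430 - 1*(-56))) = -22348/24787 + 23937543/(907*(-11430 + 56)) = -22348/24787 + (23937543/907)/(-11374) = -22348/24787 + (23937543/907)*(-1/11374) = -22348/24787 - 23937543/10316218 = -823886718205/255708095566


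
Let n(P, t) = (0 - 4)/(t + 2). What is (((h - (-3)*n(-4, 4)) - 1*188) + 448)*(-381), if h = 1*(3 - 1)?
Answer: -99060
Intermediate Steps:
n(P, t) = -4/(2 + t)
h = 2 (h = 1*2 = 2)
(((h - (-3)*n(-4, 4)) - 1*188) + 448)*(-381) = (((2 - (-3)*(-4/(2 + 4))) - 1*188) + 448)*(-381) = (((2 - (-3)*(-4/6)) - 188) + 448)*(-381) = (((2 - (-3)*(-4*1/6)) - 188) + 448)*(-381) = (((2 - (-3)*(-2)/3) - 188) + 448)*(-381) = (((2 - 3*2/3) - 188) + 448)*(-381) = (((2 - 2) - 188) + 448)*(-381) = ((0 - 188) + 448)*(-381) = (-188 + 448)*(-381) = 260*(-381) = -99060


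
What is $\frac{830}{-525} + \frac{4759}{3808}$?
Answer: $- \frac{18919}{57120} \approx -0.33121$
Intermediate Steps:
$\frac{830}{-525} + \frac{4759}{3808} = 830 \left(- \frac{1}{525}\right) + 4759 \cdot \frac{1}{3808} = - \frac{166}{105} + \frac{4759}{3808} = - \frac{18919}{57120}$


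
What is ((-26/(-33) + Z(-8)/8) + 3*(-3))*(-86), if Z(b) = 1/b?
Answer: 747211/1056 ≈ 707.59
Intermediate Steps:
((-26/(-33) + Z(-8)/8) + 3*(-3))*(-86) = ((-26/(-33) + 1/(-8*8)) + 3*(-3))*(-86) = ((-26*(-1/33) - ⅛*⅛) - 9)*(-86) = ((26/33 - 1/64) - 9)*(-86) = (1631/2112 - 9)*(-86) = -17377/2112*(-86) = 747211/1056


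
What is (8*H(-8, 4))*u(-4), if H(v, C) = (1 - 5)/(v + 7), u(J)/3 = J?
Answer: -384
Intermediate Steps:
u(J) = 3*J
H(v, C) = -4/(7 + v)
(8*H(-8, 4))*u(-4) = (8*(-4/(7 - 8)))*(3*(-4)) = (8*(-4/(-1)))*(-12) = (8*(-4*(-1)))*(-12) = (8*4)*(-12) = 32*(-12) = -384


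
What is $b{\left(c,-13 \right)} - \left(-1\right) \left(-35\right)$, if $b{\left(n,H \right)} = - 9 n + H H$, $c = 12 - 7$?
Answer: $89$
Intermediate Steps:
$c = 5$ ($c = 12 - 7 = 5$)
$b{\left(n,H \right)} = H^{2} - 9 n$ ($b{\left(n,H \right)} = - 9 n + H^{2} = H^{2} - 9 n$)
$b{\left(c,-13 \right)} - \left(-1\right) \left(-35\right) = \left(\left(-13\right)^{2} - 45\right) - \left(-1\right) \left(-35\right) = \left(169 - 45\right) - 35 = 124 - 35 = 89$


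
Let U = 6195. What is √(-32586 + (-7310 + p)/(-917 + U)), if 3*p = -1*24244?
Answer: I*√2042637056733/7917 ≈ 180.52*I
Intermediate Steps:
p = -24244/3 (p = (-1*24244)/3 = (⅓)*(-24244) = -24244/3 ≈ -8081.3)
√(-32586 + (-7310 + p)/(-917 + U)) = √(-32586 + (-7310 - 24244/3)/(-917 + 6195)) = √(-32586 - 46174/3/5278) = √(-32586 - 46174/3*1/5278) = √(-32586 - 23087/7917) = √(-258006449/7917) = I*√2042637056733/7917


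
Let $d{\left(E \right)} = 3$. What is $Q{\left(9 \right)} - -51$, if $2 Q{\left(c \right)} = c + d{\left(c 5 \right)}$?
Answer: $57$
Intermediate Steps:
$Q{\left(c \right)} = \frac{3}{2} + \frac{c}{2}$ ($Q{\left(c \right)} = \frac{c + 3}{2} = \frac{3 + c}{2} = \frac{3}{2} + \frac{c}{2}$)
$Q{\left(9 \right)} - -51 = \left(\frac{3}{2} + \frac{1}{2} \cdot 9\right) - -51 = \left(\frac{3}{2} + \frac{9}{2}\right) + 51 = 6 + 51 = 57$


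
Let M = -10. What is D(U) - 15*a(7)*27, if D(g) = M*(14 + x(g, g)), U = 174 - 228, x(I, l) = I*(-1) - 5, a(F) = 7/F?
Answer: -1035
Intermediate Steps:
x(I, l) = -5 - I (x(I, l) = -I - 5 = -5 - I)
U = -54
D(g) = -90 + 10*g (D(g) = -10*(14 + (-5 - g)) = -10*(9 - g) = -90 + 10*g)
D(U) - 15*a(7)*27 = (-90 + 10*(-54)) - 15*(7/7)*27 = (-90 - 540) - 15*(7*(1/7))*27 = -630 - 15*1*27 = -630 - 15*27 = -630 - 1*405 = -630 - 405 = -1035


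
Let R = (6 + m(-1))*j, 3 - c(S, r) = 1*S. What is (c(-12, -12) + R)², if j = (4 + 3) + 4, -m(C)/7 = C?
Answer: 24964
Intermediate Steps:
c(S, r) = 3 - S
m(C) = -7*C
j = 11 (j = 7 + 4 = 11)
R = 143 (R = (6 - 7*(-1))*11 = (6 + 7)*11 = 13*11 = 143)
(c(-12, -12) + R)² = ((3 - 1*(-12)) + 143)² = ((3 + 12) + 143)² = (15 + 143)² = 158² = 24964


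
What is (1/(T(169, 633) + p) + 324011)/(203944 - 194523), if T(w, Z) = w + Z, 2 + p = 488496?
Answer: 158537286257/4609657616 ≈ 34.392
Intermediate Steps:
p = 488494 (p = -2 + 488496 = 488494)
T(w, Z) = Z + w
(1/(T(169, 633) + p) + 324011)/(203944 - 194523) = (1/((633 + 169) + 488494) + 324011)/(203944 - 194523) = (1/(802 + 488494) + 324011)/9421 = (1/489296 + 324011)*(1/9421) = (158537286257/489296)*(1/9421) = 158537286257/4609657616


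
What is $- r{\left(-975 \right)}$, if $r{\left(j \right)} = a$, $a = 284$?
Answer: $-284$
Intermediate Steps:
$r{\left(j \right)} = 284$
$- r{\left(-975 \right)} = \left(-1\right) 284 = -284$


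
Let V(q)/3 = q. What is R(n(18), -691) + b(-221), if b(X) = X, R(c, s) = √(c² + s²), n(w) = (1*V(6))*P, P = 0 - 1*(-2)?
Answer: -221 + 13*√2833 ≈ 470.94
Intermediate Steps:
V(q) = 3*q
P = 2 (P = 0 + 2 = 2)
n(w) = 36 (n(w) = (1*(3*6))*2 = (1*18)*2 = 18*2 = 36)
R(n(18), -691) + b(-221) = √(36² + (-691)²) - 221 = √(1296 + 477481) - 221 = √478777 - 221 = 13*√2833 - 221 = -221 + 13*√2833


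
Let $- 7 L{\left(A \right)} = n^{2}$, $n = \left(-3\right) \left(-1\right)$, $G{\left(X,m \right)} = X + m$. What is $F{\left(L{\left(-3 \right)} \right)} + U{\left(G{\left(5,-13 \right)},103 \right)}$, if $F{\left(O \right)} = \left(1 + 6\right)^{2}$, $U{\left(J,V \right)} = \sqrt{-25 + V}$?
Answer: $49 + \sqrt{78} \approx 57.832$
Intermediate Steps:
$n = 3$
$L{\left(A \right)} = - \frac{9}{7}$ ($L{\left(A \right)} = - \frac{3^{2}}{7} = \left(- \frac{1}{7}\right) 9 = - \frac{9}{7}$)
$F{\left(O \right)} = 49$ ($F{\left(O \right)} = 7^{2} = 49$)
$F{\left(L{\left(-3 \right)} \right)} + U{\left(G{\left(5,-13 \right)},103 \right)} = 49 + \sqrt{-25 + 103} = 49 + \sqrt{78}$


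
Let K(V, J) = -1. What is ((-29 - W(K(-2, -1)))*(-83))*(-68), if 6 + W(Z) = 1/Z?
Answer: -124168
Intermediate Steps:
W(Z) = -6 + 1/Z
((-29 - W(K(-2, -1)))*(-83))*(-68) = ((-29 - (-6 + 1/(-1)))*(-83))*(-68) = ((-29 - (-6 - 1))*(-83))*(-68) = ((-29 - 1*(-7))*(-83))*(-68) = ((-29 + 7)*(-83))*(-68) = -22*(-83)*(-68) = 1826*(-68) = -124168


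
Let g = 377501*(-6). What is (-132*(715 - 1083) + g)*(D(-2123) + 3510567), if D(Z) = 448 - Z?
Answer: -7786624457340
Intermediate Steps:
g = -2265006
(-132*(715 - 1083) + g)*(D(-2123) + 3510567) = (-132*(715 - 1083) - 2265006)*((448 - 1*(-2123)) + 3510567) = (-132*(-368) - 2265006)*((448 + 2123) + 3510567) = (48576 - 2265006)*(2571 + 3510567) = -2216430*3513138 = -7786624457340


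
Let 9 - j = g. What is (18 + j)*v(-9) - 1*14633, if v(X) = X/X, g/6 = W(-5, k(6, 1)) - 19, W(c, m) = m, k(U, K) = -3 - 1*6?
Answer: -14438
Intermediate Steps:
k(U, K) = -9 (k(U, K) = -3 - 6 = -9)
g = -168 (g = 6*(-9 - 19) = 6*(-28) = -168)
j = 177 (j = 9 - 1*(-168) = 9 + 168 = 177)
v(X) = 1
(18 + j)*v(-9) - 1*14633 = (18 + 177)*1 - 1*14633 = 195*1 - 14633 = 195 - 14633 = -14438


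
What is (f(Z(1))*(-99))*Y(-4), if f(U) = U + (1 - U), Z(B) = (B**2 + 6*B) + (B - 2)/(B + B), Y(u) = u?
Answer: 396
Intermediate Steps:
Z(B) = B**2 + 6*B + (-2 + B)/(2*B) (Z(B) = (B**2 + 6*B) + (-2 + B)/((2*B)) = (B**2 + 6*B) + (-2 + B)*(1/(2*B)) = (B**2 + 6*B) + (-2 + B)/(2*B) = B**2 + 6*B + (-2 + B)/(2*B))
f(U) = 1
(f(Z(1))*(-99))*Y(-4) = (1*(-99))*(-4) = -99*(-4) = 396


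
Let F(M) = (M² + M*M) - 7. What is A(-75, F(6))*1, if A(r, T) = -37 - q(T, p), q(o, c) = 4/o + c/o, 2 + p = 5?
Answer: -2412/65 ≈ -37.108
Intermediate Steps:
p = 3 (p = -2 + 5 = 3)
F(M) = -7 + 2*M² (F(M) = (M² + M²) - 7 = 2*M² - 7 = -7 + 2*M²)
A(r, T) = -37 - 7/T (A(r, T) = -37 - (4 + 3)/T = -37 - 7/T)
A(-75, F(6))*1 = (-37 - 7/(-7 + 2*6²))*1 = (-37 - 7/(-7 + 2*36))*1 = (-37 - 7/(-7 + 72))*1 = (-37 - 7/65)*1 = -2412/65*1 = -2412/65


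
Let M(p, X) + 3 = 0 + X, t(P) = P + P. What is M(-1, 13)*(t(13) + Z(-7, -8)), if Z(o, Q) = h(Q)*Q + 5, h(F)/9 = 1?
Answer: -410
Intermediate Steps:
t(P) = 2*P
h(F) = 9 (h(F) = 9*1 = 9)
M(p, X) = -3 + X (M(p, X) = -3 + (0 + X) = -3 + X)
Z(o, Q) = 5 + 9*Q (Z(o, Q) = 9*Q + 5 = 5 + 9*Q)
M(-1, 13)*(t(13) + Z(-7, -8)) = (-3 + 13)*(2*13 + (5 + 9*(-8))) = 10*(26 + (5 - 72)) = 10*(26 - 67) = 10*(-41) = -410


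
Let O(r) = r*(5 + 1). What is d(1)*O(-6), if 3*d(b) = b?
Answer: -12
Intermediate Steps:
d(b) = b/3
O(r) = 6*r (O(r) = r*6 = 6*r)
d(1)*O(-6) = ((⅓)*1)*(6*(-6)) = (⅓)*(-36) = -12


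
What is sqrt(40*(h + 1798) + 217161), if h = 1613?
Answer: 3*sqrt(39289) ≈ 594.64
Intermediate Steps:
sqrt(40*(h + 1798) + 217161) = sqrt(40*(1613 + 1798) + 217161) = sqrt(40*3411 + 217161) = sqrt(136440 + 217161) = sqrt(353601) = 3*sqrt(39289)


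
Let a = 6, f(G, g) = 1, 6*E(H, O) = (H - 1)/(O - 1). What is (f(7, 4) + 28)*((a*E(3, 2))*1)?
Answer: 58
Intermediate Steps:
E(H, O) = (-1 + H)/(6*(-1 + O)) (E(H, O) = ((H - 1)/(O - 1))/6 = ((-1 + H)/(-1 + O))/6 = (-1 + H)/(6*(-1 + O)))
(f(7, 4) + 28)*((a*E(3, 2))*1) = (1 + 28)*((6*((-1 + 3)/(6*(-1 + 2))))*1) = 29*((6*((1/6)*2/1))*1) = 29*((6*((1/6)*1*2))*1) = 29*((6*(1/3))*1) = 29*(2*1) = 29*2 = 58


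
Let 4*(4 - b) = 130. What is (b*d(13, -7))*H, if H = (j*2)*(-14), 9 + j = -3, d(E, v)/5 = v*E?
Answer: 4357080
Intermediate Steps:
b = -57/2 (b = 4 - ¼*130 = 4 - 65/2 = -57/2 ≈ -28.500)
d(E, v) = 5*E*v (d(E, v) = 5*(v*E) = 5*(E*v) = 5*E*v)
j = -12 (j = -9 - 3 = -12)
H = 336 (H = -12*2*(-14) = -24*(-14) = 336)
(b*d(13, -7))*H = -285*13*(-7)/2*336 = -57/2*(-455)*336 = (25935/2)*336 = 4357080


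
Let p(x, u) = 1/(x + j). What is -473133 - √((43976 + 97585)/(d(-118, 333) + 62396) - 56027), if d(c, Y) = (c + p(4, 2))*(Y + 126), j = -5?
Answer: -473133 - 2*I*√33857665301/1555 ≈ -4.7313e+5 - 236.66*I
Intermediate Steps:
p(x, u) = 1/(-5 + x) (p(x, u) = 1/(x - 5) = 1/(-5 + x))
d(c, Y) = (-1 + c)*(126 + Y) (d(c, Y) = (c + 1/(-5 + 4))*(Y + 126) = (c + 1/(-1))*(126 + Y) = (c - 1)*(126 + Y) = (-1 + c)*(126 + Y))
-473133 - √((43976 + 97585)/(d(-118, 333) + 62396) - 56027) = -473133 - √((43976 + 97585)/((-126 - 1*333 + 126*(-118) + 333*(-118)) + 62396) - 56027) = -473133 - √(141561/((-126 - 333 - 14868 - 39294) + 62396) - 56027) = -473133 - √(141561/(-54621 + 62396) - 56027) = -473133 - √(141561/7775 - 56027) = -473133 - √(-435468364/7775) = -473133 - 2*I*√33857665301/1555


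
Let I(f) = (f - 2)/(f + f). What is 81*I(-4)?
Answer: 243/4 ≈ 60.750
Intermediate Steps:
I(f) = (-2 + f)/(2*f) (I(f) = (-2 + f)/((2*f)) = (-2 + f)*(1/(2*f)) = (-2 + f)/(2*f))
81*I(-4) = 81*((½)*(-2 - 4)/(-4)) = 81*((½)*(-¼)*(-6)) = 81*(¾) = 243/4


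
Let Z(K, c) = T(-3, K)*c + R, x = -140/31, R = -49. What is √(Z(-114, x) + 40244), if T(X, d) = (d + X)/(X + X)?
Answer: √38542765/31 ≈ 200.27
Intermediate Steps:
T(X, d) = (X + d)/(2*X) (T(X, d) = (X + d)/((2*X)) = (X + d)*(1/(2*X)) = (X + d)/(2*X))
x = -140/31 (x = -140*1/31 = -140/31 ≈ -4.5161)
Z(K, c) = -49 + c*(½ - K/6) (Z(K, c) = ((½)*(-3 + K)/(-3))*c - 49 = ((½)*(-⅓)*(-3 + K))*c - 49 = (½ - K/6)*c - 49 = c*(½ - K/6) - 49 = -49 + c*(½ - K/6))
√(Z(-114, x) + 40244) = √((-49 + (⅙)*(-140/31)*(3 - 1*(-114))) + 40244) = √((-49 + (⅙)*(-140/31)*(3 + 114)) + 40244) = √((-49 + (⅙)*(-140/31)*117) + 40244) = √((-49 - 2730/31) + 40244) = √(-4249/31 + 40244) = √(1243315/31) = √38542765/31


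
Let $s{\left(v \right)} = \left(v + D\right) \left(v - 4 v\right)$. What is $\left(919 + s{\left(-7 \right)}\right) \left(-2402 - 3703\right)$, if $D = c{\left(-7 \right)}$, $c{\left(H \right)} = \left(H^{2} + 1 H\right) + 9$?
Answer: $-11251515$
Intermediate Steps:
$c{\left(H \right)} = 9 + H + H^{2}$ ($c{\left(H \right)} = \left(H^{2} + H\right) + 9 = \left(H + H^{2}\right) + 9 = 9 + H + H^{2}$)
$D = 51$ ($D = 9 - 7 + \left(-7\right)^{2} = 9 - 7 + 49 = 51$)
$s{\left(v \right)} = - 3 v \left(51 + v\right)$ ($s{\left(v \right)} = \left(v + 51\right) \left(v - 4 v\right) = \left(51 + v\right) \left(- 3 v\right) = - 3 v \left(51 + v\right)$)
$\left(919 + s{\left(-7 \right)}\right) \left(-2402 - 3703\right) = \left(919 - - 21 \left(51 - 7\right)\right) \left(-2402 - 3703\right) = \left(919 - \left(-21\right) 44\right) \left(-6105\right) = \left(919 + 924\right) \left(-6105\right) = 1843 \left(-6105\right) = -11251515$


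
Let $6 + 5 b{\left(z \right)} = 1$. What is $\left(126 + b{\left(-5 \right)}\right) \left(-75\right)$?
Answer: $-9375$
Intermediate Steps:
$b{\left(z \right)} = -1$ ($b{\left(z \right)} = - \frac{6}{5} + \frac{1}{5} \cdot 1 = - \frac{6}{5} + \frac{1}{5} = -1$)
$\left(126 + b{\left(-5 \right)}\right) \left(-75\right) = \left(126 - 1\right) \left(-75\right) = 125 \left(-75\right) = -9375$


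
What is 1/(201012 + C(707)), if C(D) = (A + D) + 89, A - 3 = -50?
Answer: 1/201761 ≈ 4.9564e-6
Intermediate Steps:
A = -47 (A = 3 - 50 = -47)
C(D) = 42 + D (C(D) = (-47 + D) + 89 = 42 + D)
1/(201012 + C(707)) = 1/(201012 + (42 + 707)) = 1/(201012 + 749) = 1/201761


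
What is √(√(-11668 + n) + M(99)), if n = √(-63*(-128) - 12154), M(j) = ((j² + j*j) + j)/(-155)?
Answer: √(-3053655 + 24025*√(-11668 + I*√4090))/155 ≈ 4.4593 + 12.112*I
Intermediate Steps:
M(j) = -2*j²/155 - j/155 (M(j) = ((j² + j²) + j)*(-1/155) = (2*j² + j)*(-1/155) = (j + 2*j²)*(-1/155) = -2*j²/155 - j/155)
n = I*√4090 (n = √(8064 - 12154) = √(-4090) = I*√4090 ≈ 63.953*I)
√(√(-11668 + n) + M(99)) = √(√(-11668 + I*√4090) - 1/155*99*(1 + 2*99)) = √(√(-11668 + I*√4090) - 1/155*99*(1 + 198)) = √(√(-11668 + I*√4090) - 1/155*99*199) = √(√(-11668 + I*√4090) - 19701/155) = √(-19701/155 + √(-11668 + I*√4090))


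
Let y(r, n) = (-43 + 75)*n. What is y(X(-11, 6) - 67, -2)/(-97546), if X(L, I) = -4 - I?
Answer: 32/48773 ≈ 0.00065610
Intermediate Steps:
y(r, n) = 32*n
y(X(-11, 6) - 67, -2)/(-97546) = (32*(-2))/(-97546) = -64*(-1/97546) = 32/48773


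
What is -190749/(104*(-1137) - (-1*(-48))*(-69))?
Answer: 63583/38312 ≈ 1.6596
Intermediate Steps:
-190749/(104*(-1137) - (-1*(-48))*(-69)) = -190749/(-118248 - 48*(-69)) = -190749/(-118248 - 1*(-3312)) = -190749/(-118248 + 3312) = -190749/(-114936) = -190749*(-1/114936) = 63583/38312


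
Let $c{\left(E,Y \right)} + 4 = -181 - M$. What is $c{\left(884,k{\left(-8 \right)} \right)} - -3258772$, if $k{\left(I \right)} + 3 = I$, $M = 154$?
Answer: $3258433$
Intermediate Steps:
$k{\left(I \right)} = -3 + I$
$c{\left(E,Y \right)} = -339$ ($c{\left(E,Y \right)} = -4 - 335 = -339$)
$c{\left(884,k{\left(-8 \right)} \right)} - -3258772 = -339 - -3258772 = -339 + 3258772 = 3258433$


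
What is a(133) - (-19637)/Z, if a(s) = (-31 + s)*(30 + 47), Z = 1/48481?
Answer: 952029251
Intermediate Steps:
Z = 1/48481 ≈ 2.0627e-5
a(s) = -2387 + 77*s (a(s) = (-31 + s)*77 = -2387 + 77*s)
a(133) - (-19637)/Z = (-2387 + 77*133) - (-19637)/1/48481 = (-2387 + 10241) - (-19637)*48481 = 7854 - 1*(-952021397) = 7854 + 952021397 = 952029251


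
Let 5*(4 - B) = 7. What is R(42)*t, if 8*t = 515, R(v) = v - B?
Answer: 20291/8 ≈ 2536.4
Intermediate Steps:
B = 13/5 (B = 4 - ⅕*7 = 4 - 7/5 = 13/5 ≈ 2.6000)
R(v) = -13/5 + v (R(v) = v - 1*13/5 = v - 13/5 = -13/5 + v)
t = 515/8 (t = (⅛)*515 = 515/8 ≈ 64.375)
R(42)*t = (-13/5 + 42)*(515/8) = (197/5)*(515/8) = 20291/8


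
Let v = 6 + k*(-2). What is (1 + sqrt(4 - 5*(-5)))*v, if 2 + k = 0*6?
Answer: 10 + 10*sqrt(29) ≈ 63.852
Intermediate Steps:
k = -2 (k = -2 + 0*6 = -2 + 0 = -2)
v = 10 (v = 6 - 2*(-2) = 6 + 4 = 10)
(1 + sqrt(4 - 5*(-5)))*v = (1 + sqrt(4 - 5*(-5)))*10 = (1 + sqrt(4 + 25))*10 = (1 + sqrt(29))*10 = 10 + 10*sqrt(29)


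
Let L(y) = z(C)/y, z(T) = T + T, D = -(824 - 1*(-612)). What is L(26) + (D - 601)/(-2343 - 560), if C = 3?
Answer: 35190/37739 ≈ 0.93246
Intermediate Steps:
D = -1436 (D = -(824 + 612) = -1*1436 = -1436)
z(T) = 2*T
L(y) = 6/y (L(y) = (2*3)/y = 6/y)
L(26) + (D - 601)/(-2343 - 560) = 6/26 + (-1436 - 601)/(-2343 - 560) = 6*(1/26) - 2037/(-2903) = 3/13 - 2037*(-1/2903) = 3/13 + 2037/2903 = 35190/37739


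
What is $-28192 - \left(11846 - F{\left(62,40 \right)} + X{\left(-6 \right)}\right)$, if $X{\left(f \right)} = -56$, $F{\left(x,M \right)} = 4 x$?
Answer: $-39734$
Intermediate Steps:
$-28192 - \left(11846 - F{\left(62,40 \right)} + X{\left(-6 \right)}\right) = -28192 + \left(4 \cdot 62 - \left(-56 + 11846\right)\right) = -28192 + \left(248 - 11790\right) = -28192 - 11542 = -39734$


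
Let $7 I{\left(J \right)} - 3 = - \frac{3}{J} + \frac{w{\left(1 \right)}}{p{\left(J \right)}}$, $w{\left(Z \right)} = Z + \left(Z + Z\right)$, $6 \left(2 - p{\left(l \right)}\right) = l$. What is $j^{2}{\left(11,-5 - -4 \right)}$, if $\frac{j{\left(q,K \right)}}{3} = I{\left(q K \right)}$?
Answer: $\frac{9474084}{3136441} \approx 3.0206$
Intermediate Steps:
$p{\left(l \right)} = 2 - \frac{l}{6}$
$w{\left(Z \right)} = 3 Z$ ($w{\left(Z \right)} = Z + 2 Z = 3 Z$)
$I{\left(J \right)} = \frac{3}{7} - \frac{3}{7 J} + \frac{3}{7 \left(2 - \frac{J}{6}\right)}$ ($I{\left(J \right)} = \frac{3}{7} + \frac{- \frac{3}{J} + \frac{3 \cdot 1}{2 - \frac{J}{6}}}{7} = \frac{3}{7} + \frac{- \frac{3}{J} + \frac{3}{2 - \frac{J}{6}}}{7} = \frac{3}{7} + \left(- \frac{3}{7 J} + \frac{3}{7 \left(2 - \frac{J}{6}\right)}\right) = \frac{3}{7} - \frac{3}{7 J} + \frac{3}{7 \left(2 - \frac{J}{6}\right)}$)
$j{\left(q,K \right)} = \frac{9 \left(12 + K^{2} q^{2} - 19 K q\right)}{7 K q \left(-12 + K q\right)}$ ($j{\left(q,K \right)} = 3 \frac{3 \left(12 + \left(q K\right)^{2} - 19 q K\right)}{7 q K \left(-12 + q K\right)} = 3 \frac{3 \left(12 + \left(K q\right)^{2} - 19 K q\right)}{7 K q \left(-12 + K q\right)} = 3 \frac{3 \frac{1}{K q} \left(12 + K^{2} q^{2} - 19 K q\right)}{7 \left(-12 + K q\right)} = 3 \frac{3 \left(12 + K^{2} q^{2} - 19 K q\right)}{7 K q \left(-12 + K q\right)} = \frac{9 \left(12 + K^{2} q^{2} - 19 K q\right)}{7 K q \left(-12 + K q\right)}$)
$j^{2}{\left(11,-5 - -4 \right)} = \left(\frac{9 \left(12 + \left(-5 - -4\right)^{2} \cdot 11^{2} - 19 \left(-5 - -4\right) 11\right)}{7 \left(-5 - -4\right) 11 \left(-12 + \left(-5 - -4\right) 11\right)}\right)^{2} = \left(\frac{9}{7} \frac{1}{-5 + 4} \cdot \frac{1}{11} \frac{1}{-12 + \left(-5 + 4\right) 11} \left(12 + \left(-5 + 4\right)^{2} \cdot 121 - 19 \left(-5 + 4\right) 11\right)\right)^{2} = \left(\frac{9}{7} \frac{1}{-1} \cdot \frac{1}{11} \frac{1}{-12 - 11} \left(12 + \left(-1\right)^{2} \cdot 121 - \left(-19\right) 11\right)\right)^{2} = \left(\frac{9}{7} \left(-1\right) \frac{1}{11} \frac{1}{-12 - 11} \left(12 + 1 \cdot 121 + 209\right)\right)^{2} = \left(\frac{9}{7} \left(-1\right) \frac{1}{11} \frac{1}{-23} \left(12 + 121 + 209\right)\right)^{2} = \left(\frac{9}{7} \left(-1\right) \frac{1}{11} \left(- \frac{1}{23}\right) 342\right)^{2} = \left(\frac{3078}{1771}\right)^{2} = \frac{9474084}{3136441}$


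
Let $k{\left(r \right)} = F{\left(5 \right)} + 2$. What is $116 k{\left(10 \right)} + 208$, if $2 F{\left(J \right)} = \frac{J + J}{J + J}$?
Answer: $498$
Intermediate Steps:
$F{\left(J \right)} = \frac{1}{2}$ ($F{\left(J \right)} = \frac{\left(J + J\right) \frac{1}{J + J}}{2} = \frac{2 J \frac{1}{2 J}}{2} = \frac{1}{2} \cdot 1 = \frac{1}{2}$)
$k{\left(r \right)} = \frac{5}{2}$ ($k{\left(r \right)} = \frac{1}{2} + 2 = \frac{5}{2}$)
$116 k{\left(10 \right)} + 208 = 116 \cdot \frac{5}{2} + 208 = 290 + 208 = 498$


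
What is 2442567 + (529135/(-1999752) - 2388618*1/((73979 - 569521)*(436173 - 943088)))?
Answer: 6324649459673526592561/2589345612562440 ≈ 2.4426e+6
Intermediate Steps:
2442567 + (529135/(-1999752) - 2388618*1/((73979 - 569521)*(436173 - 943088))) = 2442567 + (529135*(-1/1999752) - 2388618/((-506915*(-495542)))) = 2442567 + (-5455/20616 - 2388618/251197672930) = 2442567 + (-5455/20616 - 2388618*1/251197672930) = 2442567 + (-5455/20616 - 1194309/125598836465) = 2442567 - 685166274790919/2589345612562440 = 6324649459673526592561/2589345612562440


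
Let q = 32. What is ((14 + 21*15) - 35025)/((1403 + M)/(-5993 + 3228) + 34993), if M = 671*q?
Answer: -9593444/9673277 ≈ -0.99175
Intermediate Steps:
M = 21472 (M = 671*32 = 21472)
((14 + 21*15) - 35025)/((1403 + M)/(-5993 + 3228) + 34993) = ((14 + 21*15) - 35025)/((1403 + 21472)/(-5993 + 3228) + 34993) = ((14 + 315) - 35025)/(22875/(-2765) + 34993) = (329 - 35025)/(22875*(-1/2765) + 34993) = -34696/(-4575/553 + 34993) = -34696/19346554/553 = -34696*553/19346554 = -9593444/9673277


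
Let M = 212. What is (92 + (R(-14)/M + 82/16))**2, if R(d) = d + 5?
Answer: 1694392569/179776 ≈ 9425.0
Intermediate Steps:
R(d) = 5 + d
(92 + (R(-14)/M + 82/16))**2 = (92 + ((5 - 14)/212 + 82/16))**2 = (92 + (-9*1/212 + 82*(1/16)))**2 = (92 + (-9/212 + 41/8))**2 = (92 + 2155/424)**2 = (41163/424)**2 = 1694392569/179776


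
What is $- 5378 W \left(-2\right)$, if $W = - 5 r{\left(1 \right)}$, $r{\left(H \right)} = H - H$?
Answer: $0$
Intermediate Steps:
$r{\left(H \right)} = 0$
$W = 0$ ($W = \left(-5\right) 0 = 0$)
$- 5378 W \left(-2\right) = - 5378 \cdot 0 \left(-2\right) = \left(-5378\right) 0 = 0$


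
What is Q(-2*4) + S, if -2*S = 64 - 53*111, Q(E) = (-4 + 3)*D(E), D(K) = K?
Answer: 5835/2 ≈ 2917.5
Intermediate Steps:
Q(E) = -E (Q(E) = (-4 + 3)*E = -E)
S = 5819/2 (S = -(64 - 53*111)/2 = -(64 - 5883)/2 = -½*(-5819) = 5819/2 ≈ 2909.5)
Q(-2*4) + S = -(-2)*4 + 5819/2 = -1*(-8) + 5819/2 = 8 + 5819/2 = 5835/2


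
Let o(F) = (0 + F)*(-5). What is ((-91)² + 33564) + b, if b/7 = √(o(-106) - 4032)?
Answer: 41845 + 7*I*√3502 ≈ 41845.0 + 414.24*I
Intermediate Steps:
o(F) = -5*F (o(F) = F*(-5) = -5*F)
b = 7*I*√3502 (b = 7*√(-5*(-106) - 4032) = 7*√(530 - 4032) = 7*√(-3502) = 7*(I*√3502) = 7*I*√3502 ≈ 414.24*I)
((-91)² + 33564) + b = ((-91)² + 33564) + 7*I*√3502 = (8281 + 33564) + 7*I*√3502 = 41845 + 7*I*√3502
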